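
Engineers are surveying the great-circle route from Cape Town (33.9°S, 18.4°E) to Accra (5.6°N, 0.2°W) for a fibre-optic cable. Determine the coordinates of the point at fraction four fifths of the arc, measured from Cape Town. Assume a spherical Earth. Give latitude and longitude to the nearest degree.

Convert each endpoint to a unit vector on the sphere (x = cos φ cos λ, y = cos φ sin λ, z = sin φ).
The central angle between the endpoints is δ = arccos(p₁·p₂) ≈ 0.755 rad (43.2°).
Interpolate at f = 4/5 with slerp weights a = sin((1−f)δ)/sin δ ≈ 0.219, b = sin(fδ)/sin δ ≈ 0.829.
p = a·p₁ + b·p₂ ≈ (0.998, 0.055, -0.042); φ = arcsin(p_z) ≈ -2.38°, λ = atan2(p_y, p_x) ≈ 3.13°.

≈ 2°S, 3°E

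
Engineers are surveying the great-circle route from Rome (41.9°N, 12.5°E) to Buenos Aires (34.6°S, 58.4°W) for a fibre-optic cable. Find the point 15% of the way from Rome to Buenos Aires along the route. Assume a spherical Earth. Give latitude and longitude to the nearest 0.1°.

Write both endpoints as unit vectors p₁, p₂ with components (cos φ cos λ, cos φ sin λ, sin φ).
The central angle between the endpoints is δ = arccos(p₁·p₂) ≈ 1.751 rad (100.3°).
Interpolate at f = 0.15 with slerp weights a = sin((1−f)δ)/sin δ ≈ 1.013, b = sin(fδ)/sin δ ≈ 0.264.
p = a·p₁ + b·p₂ ≈ (0.850, -0.022, 0.527); φ = arcsin(p_z) ≈ 31.78°, λ = atan2(p_y, p_x) ≈ -1.47°.

≈ (31.8°N, 1.5°W)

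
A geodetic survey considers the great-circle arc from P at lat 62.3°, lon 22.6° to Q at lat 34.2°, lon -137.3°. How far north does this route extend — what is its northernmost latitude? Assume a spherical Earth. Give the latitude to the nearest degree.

The great circle lies in the plane with unit normal n̂ = (p₁ × p₂)/|p₁ × p₂|.
Here n̂_z ≈ -0.133; the vertex latitude is φ_max = arccos|n̂_z| ≈ 82.3°.
Check via Clairaut: cos φ_max = |cos φ₁| · sin C = cos(62.3°)·sin(16.7°) ≈ 0.133, again giving ≈ 82.3°.

≈ 82°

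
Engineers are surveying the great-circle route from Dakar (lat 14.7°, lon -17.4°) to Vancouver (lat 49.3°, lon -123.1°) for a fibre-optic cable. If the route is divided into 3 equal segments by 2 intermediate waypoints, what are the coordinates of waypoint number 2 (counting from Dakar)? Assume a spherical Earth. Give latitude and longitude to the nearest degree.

≈ lat 51°, lon -76°

From cos δ = sin φ₁ sin φ₂ + cos φ₁ cos φ₂ cos Δλ, the central angle is δ ≈ 1.549 rad (88.8°).
Interpolate at f = 2/3 with slerp weights a = sin((1−f)δ)/sin δ ≈ 0.494, b = sin(fδ)/sin δ ≈ 0.859.
p = a·p₁ + b·p₂ ≈ (0.150, -0.612, 0.776); φ = arcsin(p_z) ≈ 50.94°, λ = atan2(p_y, p_x) ≈ -76.23°.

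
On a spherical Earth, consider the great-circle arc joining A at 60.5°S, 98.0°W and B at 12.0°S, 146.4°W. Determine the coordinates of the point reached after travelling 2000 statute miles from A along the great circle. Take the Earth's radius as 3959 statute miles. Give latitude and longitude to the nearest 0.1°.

Write both endpoints as unit vectors p₁, p₂ with components (cos φ cos λ, cos φ sin λ, sin φ).
The central angle between the endpoints is δ = arccos(p₁·p₂) ≈ 1.046 rad (60.0°). The total great-circle distance is δ·R ≈ 1.046 × 3959 ≈ 4142 mi, so the target fraction is f = 2000/4142 ≈ 0.483.
Interpolate at f ≈ 0.483 with slerp weights a = sin((1−f)δ)/sin δ ≈ 0.595, b = sin(fδ)/sin δ ≈ 0.559.
p = a·p₁ + b·p₂ ≈ (-0.496, -0.593, -0.634); φ = arcsin(p_z) ≈ -39.36°, λ = atan2(p_y, p_x) ≈ -129.93°.

≈ 39.4°S, 129.9°W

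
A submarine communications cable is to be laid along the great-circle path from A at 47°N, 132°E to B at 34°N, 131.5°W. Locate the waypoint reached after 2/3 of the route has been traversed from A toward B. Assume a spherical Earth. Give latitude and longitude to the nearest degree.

Convert each endpoint to a unit vector on the sphere (x = cos φ cos λ, y = cos φ sin λ, z = sin φ).
The central angle between the endpoints is δ = arccos(p₁·p₂) ≈ 1.219 rad (69.8°).
Interpolate at f = 2/3 with slerp weights a = sin((1−f)δ)/sin δ ≈ 0.421, b = sin(fδ)/sin δ ≈ 0.773.
p = a·p₁ + b·p₂ ≈ (-0.617, -0.267, 0.740); φ = arcsin(p_z) ≈ 47.76°, λ = atan2(p_y, p_x) ≈ -156.61°.

≈ 48°N, 157°W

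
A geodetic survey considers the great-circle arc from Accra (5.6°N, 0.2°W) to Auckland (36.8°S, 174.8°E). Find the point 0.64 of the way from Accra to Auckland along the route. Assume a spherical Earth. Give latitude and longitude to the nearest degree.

From cos δ = sin φ₁ sin φ₂ + cos φ₁ cos φ₂ cos Δλ, the central angle is δ ≈ 2.591 rad (148.5°).
Interpolate at f = 0.64 with slerp weights a = sin((1−f)δ)/sin δ ≈ 1.536, b = sin(fδ)/sin δ ≈ 1.905.
p = a·p₁ + b·p₂ ≈ (0.010, 0.133, -0.991); φ = arcsin(p_z) ≈ -82.34°, λ = atan2(p_y, p_x) ≈ 85.81°.

≈ (82°S, 86°E)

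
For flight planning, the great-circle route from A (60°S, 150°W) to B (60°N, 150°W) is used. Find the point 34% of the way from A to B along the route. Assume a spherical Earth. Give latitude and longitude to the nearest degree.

≈ (19°S, 150°W)

Convert each endpoint to a unit vector on the sphere (x = cos φ cos λ, y = cos φ sin λ, z = sin φ).
The central angle between the endpoints is δ = arccos(p₁·p₂) ≈ 2.094 rad (120.0°).
Interpolate at f = 0.34 with slerp weights a = sin((1−f)δ)/sin δ ≈ 1.134, b = sin(fδ)/sin δ ≈ 0.755.
p = a·p₁ + b·p₂ ≈ (-0.818, -0.472, -0.329); φ = arcsin(p_z) ≈ -19.20°, λ = atan2(p_y, p_x) ≈ -150.00°.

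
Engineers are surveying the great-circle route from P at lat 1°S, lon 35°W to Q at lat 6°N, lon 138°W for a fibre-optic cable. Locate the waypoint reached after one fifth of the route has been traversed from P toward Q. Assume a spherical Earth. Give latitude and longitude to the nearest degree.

≈ lat 1°N, lon 55°W

From cos δ = sin φ₁ sin φ₂ + cos φ₁ cos φ₂ cos Δλ, the central angle is δ ≈ 1.798 rad (103.0°).
Interpolate at f = 1/5 with slerp weights a = sin((1−f)δ)/sin δ ≈ 1.017, b = sin(fδ)/sin δ ≈ 0.361.
p = a·p₁ + b·p₂ ≈ (0.566, -0.824, 0.020); φ = arcsin(p_z) ≈ 1.15°, λ = atan2(p_y, p_x) ≈ -55.50°.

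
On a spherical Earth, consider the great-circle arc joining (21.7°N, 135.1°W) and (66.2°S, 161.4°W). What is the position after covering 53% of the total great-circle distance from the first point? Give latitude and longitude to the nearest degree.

Convert each endpoint to a unit vector on the sphere (x = cos φ cos λ, y = cos φ sin λ, z = sin φ).
The central angle between the endpoints is δ = arccos(p₁·p₂) ≈ 1.573 rad (90.1°).
Interpolate at f = 0.53 with slerp weights a = sin((1−f)δ)/sin δ ≈ 0.674, b = sin(fδ)/sin δ ≈ 0.740.
p = a·p₁ + b·p₂ ≈ (-0.727, -0.537, -0.428); φ = arcsin(p_z) ≈ -25.36°, λ = atan2(p_y, p_x) ≈ -143.52°.

≈ (25°S, 144°W)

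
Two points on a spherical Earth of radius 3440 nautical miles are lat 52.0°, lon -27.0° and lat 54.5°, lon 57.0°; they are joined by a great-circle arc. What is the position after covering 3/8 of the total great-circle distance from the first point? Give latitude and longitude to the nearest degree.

Write both endpoints as unit vectors p₁, p₂ with components (cos φ cos λ, cos φ sin λ, sin φ).
The central angle between the endpoints is δ = arccos(p₁·p₂) ≈ 0.825 rad (47.2°).
Interpolate at f = 3/8 with slerp weights a = sin((1−f)δ)/sin δ ≈ 0.671, b = sin(fδ)/sin δ ≈ 0.414.
p = a·p₁ + b·p₂ ≈ (0.499, 0.014, 0.866); φ = arcsin(p_z) ≈ 60.03°, λ = atan2(p_y, p_x) ≈ 1.63°.

≈ lat 60°, lon 2°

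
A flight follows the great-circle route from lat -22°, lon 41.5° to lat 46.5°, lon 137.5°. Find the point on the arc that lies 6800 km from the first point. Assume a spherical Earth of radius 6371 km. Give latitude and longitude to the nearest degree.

Convert each endpoint to a unit vector on the sphere (x = cos φ cos λ, y = cos φ sin λ, z = sin φ).
The central angle between the endpoints is δ = arccos(p₁·p₂) ≈ 1.916 rad (109.8°). The total great-circle distance is δ·R ≈ 1.916 × 6371 ≈ 12207 km, so the target fraction is f = 6800/12207 ≈ 0.557.
Interpolate at f ≈ 0.557 with slerp weights a = sin((1−f)δ)/sin δ ≈ 0.797, b = sin(fδ)/sin δ ≈ 0.931.
p = a·p₁ + b·p₂ ≈ (0.081, 0.923, 0.376); φ = arcsin(p_z) ≈ 22.12°, λ = atan2(p_y, p_x) ≈ 84.96°.

≈ lat 22°, lon 85°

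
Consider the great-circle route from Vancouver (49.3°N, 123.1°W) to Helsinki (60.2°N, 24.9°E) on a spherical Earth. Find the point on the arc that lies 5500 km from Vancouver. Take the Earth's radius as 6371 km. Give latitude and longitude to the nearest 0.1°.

≈ (75.4°N, 2.4°W)

From cos δ = sin φ₁ sin φ₂ + cos φ₁ cos φ₂ cos Δλ, the central angle is δ ≈ 1.178 rad (67.5°). The total great-circle distance is δ·R ≈ 1.178 × 6371 ≈ 7503 km, so the target fraction is f = 5500/7503 ≈ 0.733.
Interpolate at f ≈ 0.733 with slerp weights a = sin((1−f)δ)/sin δ ≈ 0.335, b = sin(fδ)/sin δ ≈ 0.823.
p = a·p₁ + b·p₂ ≈ (0.252, -0.011, 0.968); φ = arcsin(p_z) ≈ 75.41°, λ = atan2(p_y, p_x) ≈ -2.44°.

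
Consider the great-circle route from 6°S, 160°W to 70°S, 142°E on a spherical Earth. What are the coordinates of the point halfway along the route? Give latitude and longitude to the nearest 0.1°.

The haversine formula gives a central angle δ ≈ 1.289 rad (73.8°) between the endpoints.
Interpolate at f = 1/2 with slerp weights a = sin((1−f)δ)/sin δ ≈ 0.625, b = sin(fδ)/sin δ ≈ 0.625.
p = a·p₁ + b·p₂ ≈ (-0.753, -0.081, -0.653); φ = arcsin(p_z) ≈ -40.77°, λ = atan2(p_y, p_x) ≈ -173.86°.

≈ 40.8°S, 173.9°W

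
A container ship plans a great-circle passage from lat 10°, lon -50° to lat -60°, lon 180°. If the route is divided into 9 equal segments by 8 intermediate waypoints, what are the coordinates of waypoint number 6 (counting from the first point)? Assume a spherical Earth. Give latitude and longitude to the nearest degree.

≈ lat -57°, lon -101°

Convert each endpoint to a unit vector on the sphere (x = cos φ cos λ, y = cos φ sin λ, z = sin φ).
The central angle between the endpoints is δ = arccos(p₁·p₂) ≈ 2.057 rad (117.8°).
Interpolate at f = 6/9 with slerp weights a = sin((1−f)δ)/sin δ ≈ 0.716, b = sin(fδ)/sin δ ≈ 1.108.
p = a·p₁ + b·p₂ ≈ (-0.101, -0.540, -0.836); φ = arcsin(p_z) ≈ -56.67°, λ = atan2(p_y, p_x) ≈ -100.59°.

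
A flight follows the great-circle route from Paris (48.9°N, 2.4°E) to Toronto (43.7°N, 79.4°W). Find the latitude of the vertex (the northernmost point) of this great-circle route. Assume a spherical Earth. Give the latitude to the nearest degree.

≈ 54°N

The great circle lies in the plane with unit normal n̂ = (p₁ × p₂)/|p₁ × p₂|.
Here n̂_z ≈ -0.582; the vertex latitude is φ_max = arccos|n̂_z| ≈ 54.4°.
Check via Clairaut: cos φ_max = |cos φ₁| · sin C = cos(48.9°)·sin(62.3°) ≈ 0.582, again giving ≈ 54.4°.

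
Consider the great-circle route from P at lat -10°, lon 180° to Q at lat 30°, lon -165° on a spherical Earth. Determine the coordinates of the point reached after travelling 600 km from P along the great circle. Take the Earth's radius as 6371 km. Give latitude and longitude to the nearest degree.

The haversine formula gives a central angle δ ≈ 0.742 rad (42.5°) between the endpoints. The total great-circle distance is δ·R ≈ 0.742 × 6371 ≈ 4729 km, so the target fraction is f = 600/4729 ≈ 0.127.
Interpolate at f ≈ 0.127 with slerp weights a = sin((1−f)δ)/sin δ ≈ 0.893, b = sin(fδ)/sin δ ≈ 0.139.
p = a·p₁ + b·p₂ ≈ (-0.996, -0.031, -0.086); φ = arcsin(p_z) ≈ -4.91°, λ = atan2(p_y, p_x) ≈ -178.21°.

≈ lat -5°, lon -178°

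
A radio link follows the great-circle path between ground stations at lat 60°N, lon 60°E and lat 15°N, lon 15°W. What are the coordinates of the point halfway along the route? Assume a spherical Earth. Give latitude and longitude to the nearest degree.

From cos δ = sin φ₁ sin φ₂ + cos φ₁ cos φ₂ cos Δλ, the central angle is δ ≈ 1.214 rad (69.6°).
Interpolate at f = 1/2 with slerp weights a = sin((1−f)δ)/sin δ ≈ 0.609, b = sin(fδ)/sin δ ≈ 0.609.
p = a·p₁ + b·p₂ ≈ (0.720, 0.111, 0.685); φ = arcsin(p_z) ≈ 43.22°, λ = atan2(p_y, p_x) ≈ 8.79°.

≈ lat 43°N, lon 9°E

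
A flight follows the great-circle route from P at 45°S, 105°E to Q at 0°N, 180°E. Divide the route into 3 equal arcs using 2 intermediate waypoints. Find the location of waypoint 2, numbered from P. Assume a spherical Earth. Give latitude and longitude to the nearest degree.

≈ 19°S, 161°E

From cos δ = sin φ₁ sin φ₂ + cos φ₁ cos φ₂ cos Δλ, the central angle is δ ≈ 1.387 rad (79.5°).
Interpolate at f = 2/3 with slerp weights a = sin((1−f)δ)/sin δ ≈ 0.454, b = sin(fδ)/sin δ ≈ 0.812.
p = a·p₁ + b·p₂ ≈ (-0.895, 0.310, -0.321); φ = arcsin(p_z) ≈ -18.71°, λ = atan2(p_y, p_x) ≈ 160.91°.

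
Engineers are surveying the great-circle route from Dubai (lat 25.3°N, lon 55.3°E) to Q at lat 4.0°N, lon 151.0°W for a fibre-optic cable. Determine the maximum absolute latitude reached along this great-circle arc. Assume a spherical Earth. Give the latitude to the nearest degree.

≈ 50°N

The great circle lies in the plane with unit normal n̂ = (p₁ × p₂)/|p₁ × p₂|.
Here n̂_z ≈ +0.637; the vertex latitude is φ_max = arccos|n̂_z| ≈ 50.4°.
Check via Clairaut: cos φ_max = |cos φ₁| · sin C = cos(25.3°)·sin(44.8°) ≈ 0.637, again giving ≈ 50.4°.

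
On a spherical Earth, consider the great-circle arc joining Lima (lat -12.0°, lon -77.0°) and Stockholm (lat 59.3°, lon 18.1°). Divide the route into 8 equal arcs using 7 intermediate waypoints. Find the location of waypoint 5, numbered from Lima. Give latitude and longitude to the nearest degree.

≈ lat 41°, lon -38°

Convert each endpoint to a unit vector on the sphere (x = cos φ cos λ, y = cos φ sin λ, z = sin φ).
The central angle between the endpoints is δ = arccos(p₁·p₂) ≈ 1.796 rad (102.9°).
Interpolate at f = 5/8 with slerp weights a = sin((1−f)δ)/sin δ ≈ 0.640, b = sin(fδ)/sin δ ≈ 0.924.
p = a·p₁ + b·p₂ ≈ (0.589, -0.463, 0.662); φ = arcsin(p_z) ≈ 41.44°, λ = atan2(p_y, p_x) ≈ -38.16°.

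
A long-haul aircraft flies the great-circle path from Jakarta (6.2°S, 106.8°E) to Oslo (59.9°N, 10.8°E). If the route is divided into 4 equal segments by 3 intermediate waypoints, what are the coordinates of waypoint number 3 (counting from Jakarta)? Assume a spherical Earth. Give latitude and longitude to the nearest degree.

Convert each endpoint to a unit vector on the sphere (x = cos φ cos λ, y = cos φ sin λ, z = sin φ).
The central angle between the endpoints is δ = arccos(p₁·p₂) ≈ 1.717 rad (98.4°).
Interpolate at f = 3/4 with slerp weights a = sin((1−f)δ)/sin δ ≈ 0.421, b = sin(fδ)/sin δ ≈ 0.971.
p = a·p₁ + b·p₂ ≈ (0.357, 0.492, 0.794); φ = arcsin(p_z) ≈ 52.58°, λ = atan2(p_y, p_x) ≈ 53.99°.

≈ 53°N, 54°E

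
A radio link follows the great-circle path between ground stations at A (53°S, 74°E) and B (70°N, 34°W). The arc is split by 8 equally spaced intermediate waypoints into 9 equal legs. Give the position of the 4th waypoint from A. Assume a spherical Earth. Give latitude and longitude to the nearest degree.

Write both endpoints as unit vectors p₁, p₂ with components (cos φ cos λ, cos φ sin λ, sin φ).
The central angle between the endpoints is δ = arccos(p₁·p₂) ≈ 2.522 rad (144.5°).
Interpolate at f = 4/9 with slerp weights a = sin((1−f)δ)/sin δ ≈ 1.697, b = sin(fδ)/sin δ ≈ 1.551.
p = a·p₁ + b·p₂ ≈ (0.721, 0.685, 0.102); φ = arcsin(p_z) ≈ 5.83°, λ = atan2(p_y, p_x) ≈ 43.54°.

≈ (6°N, 44°E)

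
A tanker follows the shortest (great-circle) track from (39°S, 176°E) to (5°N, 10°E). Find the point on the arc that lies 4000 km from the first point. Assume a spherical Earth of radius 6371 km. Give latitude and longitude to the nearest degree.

≈ (68°S, 137°E)

From cos δ = sin φ₁ sin φ₂ + cos φ₁ cos φ₂ cos Δλ, the central angle is δ ≈ 2.508 rad (143.7°). The total great-circle distance is δ·R ≈ 2.508 × 6371 ≈ 15980 km, so the target fraction is f = 4000/15980 ≈ 0.250.
Interpolate at f ≈ 0.250 with slerp weights a = sin((1−f)δ)/sin δ ≈ 1.609, b = sin(fδ)/sin δ ≈ 0.992.
p = a·p₁ + b·p₂ ≈ (-0.274, 0.259, -0.926); φ = arcsin(p_z) ≈ -67.86°, λ = atan2(p_y, p_x) ≈ 136.61°.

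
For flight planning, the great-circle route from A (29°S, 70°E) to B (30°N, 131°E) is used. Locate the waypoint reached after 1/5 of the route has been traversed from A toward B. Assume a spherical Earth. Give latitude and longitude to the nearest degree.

Convert each endpoint to a unit vector on the sphere (x = cos φ cos λ, y = cos φ sin λ, z = sin φ).
The central angle between the endpoints is δ = arccos(p₁·p₂) ≈ 1.446 rad (82.8°).
Interpolate at f = 1/5 with slerp weights a = sin((1−f)δ)/sin δ ≈ 0.923, b = sin(fδ)/sin δ ≈ 0.287.
p = a·p₁ + b·p₂ ≈ (0.113, 0.946, -0.304); φ = arcsin(p_z) ≈ -17.67°, λ = atan2(p_y, p_x) ≈ 83.21°.

≈ (18°S, 83°E)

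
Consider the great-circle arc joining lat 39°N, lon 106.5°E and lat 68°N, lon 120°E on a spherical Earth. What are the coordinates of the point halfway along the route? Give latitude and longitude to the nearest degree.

Write both endpoints as unit vectors p₁, p₂ with components (cos φ cos λ, cos φ sin λ, sin φ).
The central angle between the endpoints is δ = arccos(p₁·p₂) ≈ 0.522 rad (29.9°).
Interpolate at f = 1/2 with slerp weights a = sin((1−f)δ)/sin δ ≈ 0.518, b = sin(fδ)/sin δ ≈ 0.518.
p = a·p₁ + b·p₂ ≈ (-0.211, 0.554, 0.806); φ = arcsin(p_z) ≈ 53.67°, λ = atan2(p_y, p_x) ≈ 110.88°.

≈ lat 54°N, lon 111°E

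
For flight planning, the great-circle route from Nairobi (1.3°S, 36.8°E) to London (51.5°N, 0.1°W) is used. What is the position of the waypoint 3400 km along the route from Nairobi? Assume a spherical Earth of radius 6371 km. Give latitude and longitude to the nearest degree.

≈ 26°N, 23°E

Convert each endpoint to a unit vector on the sphere (x = cos φ cos λ, y = cos φ sin λ, z = sin φ).
The central angle between the endpoints is δ = arccos(p₁·p₂) ≈ 1.070 rad (61.3°). The total great-circle distance is δ·R ≈ 1.070 × 6371 ≈ 6818 km, so the target fraction is f = 3400/6818 ≈ 0.499.
Interpolate at f ≈ 0.499 with slerp weights a = sin((1−f)δ)/sin δ ≈ 0.583, b = sin(fδ)/sin δ ≈ 0.580.
p = a·p₁ + b·p₂ ≈ (0.827, 0.348, 0.441); φ = arcsin(p_z) ≈ 26.14°, λ = atan2(p_y, p_x) ≈ 22.83°.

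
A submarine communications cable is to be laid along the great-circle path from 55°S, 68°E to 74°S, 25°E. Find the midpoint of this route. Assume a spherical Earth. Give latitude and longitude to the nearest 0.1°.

Convert each endpoint to a unit vector on the sphere (x = cos φ cos λ, y = cos φ sin λ, z = sin φ).
The central angle between the endpoints is δ = arccos(p₁·p₂) ≈ 0.444 rad (25.4°).
Interpolate at f = 1/2 with slerp weights a = sin((1−f)δ)/sin δ ≈ 0.513, b = sin(fδ)/sin δ ≈ 0.513.
p = a·p₁ + b·p₂ ≈ (0.238, 0.332, -0.913); φ = arcsin(p_z) ≈ -65.87°, λ = atan2(p_y, p_x) ≈ 54.37°.

≈ 65.9°S, 54.4°E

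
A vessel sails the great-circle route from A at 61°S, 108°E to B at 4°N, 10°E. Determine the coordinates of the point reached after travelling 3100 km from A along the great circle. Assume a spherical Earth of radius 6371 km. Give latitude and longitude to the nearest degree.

≈ 52°S, 58°E

Convert each endpoint to a unit vector on the sphere (x = cos φ cos λ, y = cos φ sin λ, z = sin φ).
The central angle between the endpoints is δ = arccos(p₁·p₂) ≈ 1.699 rad (97.4°). The total great-circle distance is δ·R ≈ 1.699 × 6371 ≈ 10827 km, so the target fraction is f = 3100/10827 ≈ 0.286.
Interpolate at f ≈ 0.286 with slerp weights a = sin((1−f)δ)/sin δ ≈ 0.944, b = sin(fδ)/sin δ ≈ 0.472.
p = a·p₁ + b·p₂ ≈ (0.322, 0.517, -0.793); φ = arcsin(p_z) ≈ -52.48°, λ = atan2(p_y, p_x) ≈ 58.11°.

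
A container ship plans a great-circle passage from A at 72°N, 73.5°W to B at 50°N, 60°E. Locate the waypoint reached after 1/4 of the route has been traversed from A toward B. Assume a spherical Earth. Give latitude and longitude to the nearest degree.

Convert each endpoint to a unit vector on the sphere (x = cos φ cos λ, y = cos φ sin λ, z = sin φ).
The central angle between the endpoints is δ = arccos(p₁·p₂) ≈ 0.937 rad (53.7°).
Interpolate at f = 1/4 with slerp weights a = sin((1−f)δ)/sin δ ≈ 0.802, b = sin(fδ)/sin δ ≈ 0.288.
p = a·p₁ + b·p₂ ≈ (0.163, -0.077, 0.984); φ = arcsin(p_z) ≈ 79.61°, λ = atan2(p_y, p_x) ≈ -25.37°.

≈ 80°N, 25°W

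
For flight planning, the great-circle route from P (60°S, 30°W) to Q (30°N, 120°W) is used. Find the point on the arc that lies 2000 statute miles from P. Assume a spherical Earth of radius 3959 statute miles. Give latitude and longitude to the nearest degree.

≈ (44°S, 70°W)

The haversine formula gives a central angle δ ≈ 2.019 rad (115.7°) between the endpoints. The total great-circle distance is δ·R ≈ 2.019 × 3959 ≈ 7992 mi, so the target fraction is f = 2000/7992 ≈ 0.250.
Interpolate at f ≈ 0.250 with slerp weights a = sin((1−f)δ)/sin δ ≈ 1.108, b = sin(fδ)/sin δ ≈ 0.537.
p = a·p₁ + b·p₂ ≈ (0.247, -0.680, -0.691); φ = arcsin(p_z) ≈ -43.69°, λ = atan2(p_y, p_x) ≈ -70.02°.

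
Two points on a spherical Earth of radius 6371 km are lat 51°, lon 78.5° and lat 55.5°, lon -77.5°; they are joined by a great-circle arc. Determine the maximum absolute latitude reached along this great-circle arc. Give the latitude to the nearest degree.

The great circle lies in the plane with unit normal n̂ = (p₁ × p₂)/|p₁ × p₂|.
Here n̂_z ≈ -0.153; the vertex latitude is φ_max = arccos|n̂_z| ≈ 81.2°.
Check via Clairaut: cos φ_max = |cos φ₁| · sin C = cos(51.0°)·sin(14.0°) ≈ 0.153, again giving ≈ 81.2°.

≈ 81°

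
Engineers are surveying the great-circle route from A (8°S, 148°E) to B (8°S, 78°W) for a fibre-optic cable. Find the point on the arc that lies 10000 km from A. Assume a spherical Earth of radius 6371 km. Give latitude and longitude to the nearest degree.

≈ (18°S, 119°W)

The haversine formula gives a central angle δ ≈ 2.294 rad (131.4°) between the endpoints. The total great-circle distance is δ·R ≈ 2.294 × 6371 ≈ 14615 km, so the target fraction is f = 10000/14615 ≈ 0.684.
Interpolate at f ≈ 0.684 with slerp weights a = sin((1−f)δ)/sin δ ≈ 0.884, b = sin(fδ)/sin δ ≈ 1.334.
p = a·p₁ + b·p₂ ≈ (-0.468, -0.828, -0.309); φ = arcsin(p_z) ≈ -17.98°, λ = atan2(p_y, p_x) ≈ -119.46°.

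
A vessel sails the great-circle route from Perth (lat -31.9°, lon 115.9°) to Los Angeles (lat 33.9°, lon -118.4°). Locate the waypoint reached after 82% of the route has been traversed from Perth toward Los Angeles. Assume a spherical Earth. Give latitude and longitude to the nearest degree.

≈ lat 25°, lon -145°

Convert each endpoint to a unit vector on the sphere (x = cos φ cos λ, y = cos φ sin λ, z = sin φ).
The central angle between the endpoints is δ = arccos(p₁·p₂) ≈ 2.355 rad (134.9°).
Interpolate at f = 0.82 with slerp weights a = sin((1−f)δ)/sin δ ≈ 0.581, b = sin(fδ)/sin δ ≈ 1.321.
p = a·p₁ + b·p₂ ≈ (-0.737, -0.521, 0.430); φ = arcsin(p_z) ≈ 25.48°, λ = atan2(p_y, p_x) ≈ -144.72°.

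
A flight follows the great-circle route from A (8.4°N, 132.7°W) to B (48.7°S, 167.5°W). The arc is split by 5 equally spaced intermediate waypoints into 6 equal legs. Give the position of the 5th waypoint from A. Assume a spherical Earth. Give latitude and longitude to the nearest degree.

≈ (40°S, 159°W)

Write both endpoints as unit vectors p₁, p₂ with components (cos φ cos λ, cos φ sin λ, sin φ).
The central angle between the endpoints is δ = arccos(p₁·p₂) ≈ 1.130 rad (64.8°).
Interpolate at f = 5/6 with slerp weights a = sin((1−f)δ)/sin δ ≈ 0.207, b = sin(fδ)/sin δ ≈ 0.894.
p = a·p₁ + b·p₂ ≈ (-0.715, -0.278, -0.641); φ = arcsin(p_z) ≈ -39.90°, λ = atan2(p_y, p_x) ≈ -158.74°.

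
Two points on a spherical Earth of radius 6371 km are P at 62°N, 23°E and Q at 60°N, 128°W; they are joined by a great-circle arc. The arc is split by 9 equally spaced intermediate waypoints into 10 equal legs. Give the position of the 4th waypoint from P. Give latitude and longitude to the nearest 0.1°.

Write both endpoints as unit vectors p₁, p₂ with components (cos φ cos λ, cos φ sin λ, sin φ).
The central angle between the endpoints is δ = arccos(p₁·p₂) ≈ 0.977 rad (56.0°).
Interpolate at f = 4/10 with slerp weights a = sin((1−f)δ)/sin δ ≈ 0.667, b = sin(fδ)/sin δ ≈ 0.460.
p = a·p₁ + b·p₂ ≈ (0.147, -0.059, 0.987); φ = arcsin(p_z) ≈ 80.90°, λ = atan2(p_y, p_x) ≈ -21.76°.

≈ 80.9°N, 21.8°W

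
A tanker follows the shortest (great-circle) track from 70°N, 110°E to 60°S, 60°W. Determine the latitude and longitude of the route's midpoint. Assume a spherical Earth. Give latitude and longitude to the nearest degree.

Write both endpoints as unit vectors p₁, p₂ with components (cos φ cos λ, cos φ sin λ, sin φ).
The central angle between the endpoints is δ = arccos(p₁·p₂) ≈ 2.953 rad (169.2°).
Interpolate at f = 1/2 with slerp weights a = sin((1−f)δ)/sin δ ≈ 5.301, b = sin(fδ)/sin δ ≈ 5.301.
p = a·p₁ + b·p₂ ≈ (0.705, -0.592, 0.391); φ = arcsin(p_z) ≈ 22.99°, λ = atan2(p_y, p_x) ≈ -40.00°.

≈ 23°N, 40°W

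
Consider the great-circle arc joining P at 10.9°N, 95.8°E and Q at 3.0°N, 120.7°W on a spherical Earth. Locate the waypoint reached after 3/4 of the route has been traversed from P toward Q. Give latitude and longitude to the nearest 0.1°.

Write both endpoints as unit vectors p₁, p₂ with components (cos φ cos λ, cos φ sin λ, sin φ).
The central angle between the endpoints is δ = arccos(p₁·p₂) ≈ 2.463 rad (141.1°).
Interpolate at f = 3/4 with slerp weights a = sin((1−f)δ)/sin δ ≈ 0.920, b = sin(fδ)/sin δ ≈ 1.532.
p = a·p₁ + b·p₂ ≈ (-0.873, -0.417, 0.254); φ = arcsin(p_z) ≈ 14.72°, λ = atan2(p_y, p_x) ≈ -154.45°.

≈ 14.7°N, 154.5°W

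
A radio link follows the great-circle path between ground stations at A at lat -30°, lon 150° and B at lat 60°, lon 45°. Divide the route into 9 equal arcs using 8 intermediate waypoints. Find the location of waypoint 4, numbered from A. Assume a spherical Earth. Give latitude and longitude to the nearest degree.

≈ lat 17°, lon 121°

Write both endpoints as unit vectors p₁, p₂ with components (cos φ cos λ, cos φ sin λ, sin φ).
The central angle between the endpoints is δ = arccos(p₁·p₂) ≈ 2.147 rad (123.0°).
Interpolate at f = 4/9 with slerp weights a = sin((1−f)δ)/sin δ ≈ 1.109, b = sin(fδ)/sin δ ≈ 0.973.
p = a·p₁ + b·p₂ ≈ (-0.487, 0.824, 0.289); φ = arcsin(p_z) ≈ 16.77°, λ = atan2(p_y, p_x) ≈ 120.60°.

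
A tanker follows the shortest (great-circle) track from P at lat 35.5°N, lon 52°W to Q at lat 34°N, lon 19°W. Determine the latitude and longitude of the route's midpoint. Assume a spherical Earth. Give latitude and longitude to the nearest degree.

≈ lat 36°N, lon 35°W

Write both endpoints as unit vectors p₁, p₂ with components (cos φ cos λ, cos φ sin λ, sin φ).
The central angle between the endpoints is δ = arccos(p₁·p₂) ≈ 0.472 rad (27.0°).
Interpolate at f = 1/2 with slerp weights a = sin((1−f)δ)/sin δ ≈ 0.514, b = sin(fδ)/sin δ ≈ 0.514.
p = a·p₁ + b·p₂ ≈ (0.661, -0.469, 0.586); φ = arcsin(p_z) ≈ 35.89°, λ = atan2(p_y, p_x) ≈ -35.35°.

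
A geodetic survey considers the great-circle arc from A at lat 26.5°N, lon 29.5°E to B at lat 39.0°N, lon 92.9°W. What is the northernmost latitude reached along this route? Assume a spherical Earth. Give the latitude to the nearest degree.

The great circle lies in the plane with unit normal n̂ = (p₁ × p₂)/|p₁ × p₂|.
Here n̂_z ≈ -0.590; the vertex latitude is φ_max = arccos|n̂_z| ≈ 53.9°.
Check via Clairaut: cos φ_max = |cos φ₁| · sin C = cos(26.5°)·sin(41.2°) ≈ 0.590, again giving ≈ 53.9°.

≈ 54°N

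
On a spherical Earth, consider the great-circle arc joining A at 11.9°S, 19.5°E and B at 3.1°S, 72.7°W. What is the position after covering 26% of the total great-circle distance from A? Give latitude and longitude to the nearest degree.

≈ 12°S, 5°W

From cos δ = sin φ₁ sin φ₂ + cos φ₁ cos φ₂ cos Δλ, the central angle is δ ≈ 1.597 rad (91.5°).
Interpolate at f = 0.26 with slerp weights a = sin((1−f)δ)/sin δ ≈ 0.926, b = sin(fδ)/sin δ ≈ 0.404.
p = a·p₁ + b·p₂ ≈ (0.974, -0.082, -0.213); φ = arcsin(p_z) ≈ -12.28°, λ = atan2(p_y, p_x) ≈ -4.84°.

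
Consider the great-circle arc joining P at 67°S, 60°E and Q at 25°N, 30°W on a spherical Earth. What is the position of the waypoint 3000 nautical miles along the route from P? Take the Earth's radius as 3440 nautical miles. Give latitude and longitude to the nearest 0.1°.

The haversine formula gives a central angle δ ≈ 1.970 rad (112.9°) between the endpoints. The total great-circle distance is δ·R ≈ 1.970 × 3440 ≈ 6778 nmi, so the target fraction is f = 3000/6778 ≈ 0.443.
Interpolate at f ≈ 0.443 with slerp weights a = sin((1−f)δ)/sin δ ≈ 0.967, b = sin(fδ)/sin δ ≈ 0.831.
p = a·p₁ + b·p₂ ≈ (0.841, -0.050, -0.538); φ = arcsin(p_z) ≈ -32.58°, λ = atan2(p_y, p_x) ≈ -3.37°.

≈ 32.6°S, 3.4°W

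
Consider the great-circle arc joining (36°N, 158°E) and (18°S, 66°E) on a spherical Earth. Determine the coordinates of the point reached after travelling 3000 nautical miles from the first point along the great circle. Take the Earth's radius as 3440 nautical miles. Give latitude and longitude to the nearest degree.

≈ (13°N, 108°E)

Convert each endpoint to a unit vector on the sphere (x = cos φ cos λ, y = cos φ sin λ, z = sin φ).
The central angle between the endpoints is δ = arccos(p₁·p₂) ≈ 1.781 rad (102.0°). The total great-circle distance is δ·R ≈ 1.781 × 3440 ≈ 6126 nmi, so the target fraction is f = 3000/6126 ≈ 0.490.
Interpolate at f ≈ 0.490 with slerp weights a = sin((1−f)δ)/sin δ ≈ 0.806, b = sin(fδ)/sin δ ≈ 0.783.
p = a·p₁ + b·p₂ ≈ (-0.302, 0.925, 0.232); φ = arcsin(p_z) ≈ 13.42°, λ = atan2(p_y, p_x) ≈ 108.09°.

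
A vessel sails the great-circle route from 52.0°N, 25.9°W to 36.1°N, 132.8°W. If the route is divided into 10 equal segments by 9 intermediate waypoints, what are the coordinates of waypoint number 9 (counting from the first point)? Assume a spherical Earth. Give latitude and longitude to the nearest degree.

≈ 42°N, 127°W

From cos δ = sin φ₁ sin φ₂ + cos φ₁ cos φ₂ cos Δλ, the central angle is δ ≈ 1.245 rad (71.4°).
Interpolate at f = 9/10 with slerp weights a = sin((1−f)δ)/sin δ ≈ 0.131, b = sin(fδ)/sin δ ≈ 0.950.
p = a·p₁ + b·p₂ ≈ (-0.449, -0.599, 0.663); φ = arcsin(p_z) ≈ 41.55°, λ = atan2(p_y, p_x) ≈ -126.88°.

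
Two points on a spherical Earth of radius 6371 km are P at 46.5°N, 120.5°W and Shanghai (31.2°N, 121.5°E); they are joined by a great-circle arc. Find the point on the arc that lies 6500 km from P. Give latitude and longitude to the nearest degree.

Write both endpoints as unit vectors p₁, p₂ with components (cos φ cos λ, cos φ sin λ, sin φ).
The central angle between the endpoints is δ = arccos(p₁·p₂) ≈ 1.471 rad (84.3°). The total great-circle distance is δ·R ≈ 1.471 × 6371 ≈ 9374 km, so the target fraction is f = 6500/9374 ≈ 0.693.
Interpolate at f ≈ 0.693 with slerp weights a = sin((1−f)δ)/sin δ ≈ 0.438, b = sin(fδ)/sin δ ≈ 0.856.
p = a·p₁ + b·p₂ ≈ (-0.536, 0.365, 0.761); φ = arcsin(p_z) ≈ 49.59°, λ = atan2(p_y, p_x) ≈ 145.75°.

≈ 50°N, 146°E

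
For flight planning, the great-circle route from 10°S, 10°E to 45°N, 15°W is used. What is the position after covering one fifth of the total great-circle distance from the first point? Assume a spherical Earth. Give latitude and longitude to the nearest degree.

≈ 1°N, 6°E

From cos δ = sin φ₁ sin φ₂ + cos φ₁ cos φ₂ cos Δλ, the central angle is δ ≈ 1.038 rad (59.4°).
Interpolate at f = 1/5 with slerp weights a = sin((1−f)δ)/sin δ ≈ 0.857, b = sin(fδ)/sin δ ≈ 0.239.
p = a·p₁ + b·p₂ ≈ (0.994, 0.103, 0.020); φ = arcsin(p_z) ≈ 1.17°, λ = atan2(p_y, p_x) ≈ 5.90°.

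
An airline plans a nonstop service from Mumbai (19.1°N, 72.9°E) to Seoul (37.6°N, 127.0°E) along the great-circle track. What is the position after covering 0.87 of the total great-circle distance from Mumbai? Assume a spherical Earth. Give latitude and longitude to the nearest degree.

≈ (37°N, 119°E)

Convert each endpoint to a unit vector on the sphere (x = cos φ cos λ, y = cos φ sin λ, z = sin φ).
The central angle between the endpoints is δ = arccos(p₁·p₂) ≈ 0.878 rad (50.3°).
Interpolate at f = 0.87 with slerp weights a = sin((1−f)δ)/sin δ ≈ 0.148, b = sin(fδ)/sin δ ≈ 0.899.
p = a·p₁ + b·p₂ ≈ (-0.388, 0.703, 0.597); φ = arcsin(p_z) ≈ 36.65°, λ = atan2(p_y, p_x) ≈ 118.88°.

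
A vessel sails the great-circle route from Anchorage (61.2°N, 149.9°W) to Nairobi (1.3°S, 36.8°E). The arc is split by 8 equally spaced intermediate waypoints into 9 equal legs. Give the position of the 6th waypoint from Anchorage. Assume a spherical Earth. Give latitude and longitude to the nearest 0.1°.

From cos δ = sin φ₁ sin φ₂ + cos φ₁ cos φ₂ cos Δλ, the central angle is δ ≈ 2.092 rad (119.9°).
Interpolate at f = 6/9 with slerp weights a = sin((1−f)δ)/sin δ ≈ 0.741, b = sin(fδ)/sin δ ≈ 1.136.
p = a·p₁ + b·p₂ ≈ (0.600, 0.501, 0.623); φ = arcsin(p_z) ≈ 38.56°, λ = atan2(p_y, p_x) ≈ 39.85°.

≈ 38.6°N, 39.9°E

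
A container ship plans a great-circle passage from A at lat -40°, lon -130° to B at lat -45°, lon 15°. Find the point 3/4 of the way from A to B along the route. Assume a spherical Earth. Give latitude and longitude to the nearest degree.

≈ lat -64°, lon -7°

Write both endpoints as unit vectors p₁, p₂ with components (cos φ cos λ, cos φ sin λ, sin φ).
The central angle between the endpoints is δ = arccos(p₁·p₂) ≈ 1.560 rad (89.4°).
Interpolate at f = 3/4 with slerp weights a = sin((1−f)δ)/sin δ ≈ 0.380, b = sin(fδ)/sin δ ≈ 0.921.
p = a·p₁ + b·p₂ ≈ (0.442, -0.055, -0.895); φ = arcsin(p_z) ≈ -63.57°, λ = atan2(p_y, p_x) ≈ -7.05°.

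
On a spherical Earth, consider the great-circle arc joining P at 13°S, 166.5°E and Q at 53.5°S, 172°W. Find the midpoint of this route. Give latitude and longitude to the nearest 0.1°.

≈ 33.7°S, 174.6°E

Convert each endpoint to a unit vector on the sphere (x = cos φ cos λ, y = cos φ sin λ, z = sin φ).
The central angle between the endpoints is δ = arccos(p₁·p₂) ≈ 0.767 rad (43.9°).
Interpolate at f = 1/2 with slerp weights a = sin((1−f)δ)/sin δ ≈ 0.539, b = sin(fδ)/sin δ ≈ 0.539.
p = a·p₁ + b·p₂ ≈ (-0.828, 0.078, -0.555); φ = arcsin(p_z) ≈ -33.69°, λ = atan2(p_y, p_x) ≈ 174.62°.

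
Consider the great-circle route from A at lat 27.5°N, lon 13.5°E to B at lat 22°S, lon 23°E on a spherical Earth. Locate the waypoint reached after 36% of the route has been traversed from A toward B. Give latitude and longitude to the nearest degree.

≈ lat 10°N, lon 17°E

Convert each endpoint to a unit vector on the sphere (x = cos φ cos λ, y = cos φ sin λ, z = sin φ).
The central angle between the endpoints is δ = arccos(p₁·p₂) ≈ 0.879 rad (50.3°).
Interpolate at f = 0.36 with slerp weights a = sin((1−f)δ)/sin δ ≈ 0.693, b = sin(fδ)/sin δ ≈ 0.404.
p = a·p₁ + b·p₂ ≈ (0.942, 0.290, 0.168); φ = arcsin(p_z) ≈ 9.70°, λ = atan2(p_y, p_x) ≈ 17.10°.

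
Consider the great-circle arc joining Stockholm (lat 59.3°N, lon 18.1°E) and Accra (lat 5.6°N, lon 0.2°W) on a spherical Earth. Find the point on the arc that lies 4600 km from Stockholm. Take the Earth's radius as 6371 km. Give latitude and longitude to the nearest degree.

From cos δ = sin φ₁ sin φ₂ + cos φ₁ cos φ₂ cos Δλ, the central angle is δ ≈ 0.969 rad (55.5°). The total great-circle distance is δ·R ≈ 0.969 × 6371 ≈ 6172 km, so the target fraction is f = 4600/6172 ≈ 0.745.
Interpolate at f ≈ 0.745 with slerp weights a = sin((1−f)δ)/sin δ ≈ 0.296, b = sin(fδ)/sin δ ≈ 0.802.
p = a·p₁ + b·p₂ ≈ (0.942, 0.044, 0.333); φ = arcsin(p_z) ≈ 19.46°, λ = atan2(p_y, p_x) ≈ 2.69°.

≈ lat 19°N, lon 3°E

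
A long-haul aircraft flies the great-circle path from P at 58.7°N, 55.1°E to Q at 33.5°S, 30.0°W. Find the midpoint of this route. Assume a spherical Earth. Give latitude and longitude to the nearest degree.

≈ 17°N, 1°E

Write both endpoints as unit vectors p₁, p₂ with components (cos φ cos λ, cos φ sin λ, sin φ).
The central angle between the endpoints is δ = arccos(p₁·p₂) ≈ 2.020 rad (115.8°).
Interpolate at f = 1/2 with slerp weights a = sin((1−f)δ)/sin δ ≈ 0.940, b = sin(fδ)/sin δ ≈ 0.940.
p = a·p₁ + b·p₂ ≈ (0.959, 0.009, 0.284); φ = arcsin(p_z) ≈ 16.53°, λ = atan2(p_y, p_x) ≈ 0.51°.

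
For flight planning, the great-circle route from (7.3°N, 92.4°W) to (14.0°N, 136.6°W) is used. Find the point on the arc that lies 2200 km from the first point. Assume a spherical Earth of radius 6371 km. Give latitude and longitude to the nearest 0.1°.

≈ (11.1°N, 112.1°W)

Write both endpoints as unit vectors p₁, p₂ with components (cos φ cos λ, cos φ sin λ, sin φ).
The central angle between the endpoints is δ = arccos(p₁·p₂) ≈ 0.766 rad (43.9°). The total great-circle distance is δ·R ≈ 0.766 × 6371 ≈ 4880 km, so the target fraction is f = 2200/4880 ≈ 0.451.
Interpolate at f ≈ 0.451 with slerp weights a = sin((1−f)δ)/sin δ ≈ 0.589, b = sin(fδ)/sin δ ≈ 0.488.
p = a·p₁ + b·p₂ ≈ (-0.369, -0.909, 0.193); φ = arcsin(p_z) ≈ 11.13°, λ = atan2(p_y, p_x) ≈ -112.07°.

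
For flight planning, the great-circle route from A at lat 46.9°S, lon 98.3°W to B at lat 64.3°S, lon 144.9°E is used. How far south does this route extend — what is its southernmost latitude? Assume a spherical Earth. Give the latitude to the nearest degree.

≈ 72°S

The great circle lies in the plane with unit normal n̂ = (p₁ × p₂)/|p₁ × p₂|.
Here n̂_z ≈ -0.311; the vertex latitude is φ_max = arccos|n̂_z| ≈ 71.9°.
Check via Clairaut: cos φ_max = |cos φ₁| · sin C = cos(46.9°)·sin(153.0°) ≈ 0.311, again giving ≈ 71.9°.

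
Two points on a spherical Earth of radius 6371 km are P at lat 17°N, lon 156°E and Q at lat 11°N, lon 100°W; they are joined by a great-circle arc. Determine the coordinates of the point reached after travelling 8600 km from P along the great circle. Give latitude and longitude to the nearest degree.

≈ lat 18°N, lon 122°W

Convert each endpoint to a unit vector on the sphere (x = cos φ cos λ, y = cos φ sin λ, z = sin φ).
The central angle between the endpoints is δ = arccos(p₁·p₂) ≈ 1.743 rad (99.9°). The total great-circle distance is δ·R ≈ 1.743 × 6371 ≈ 11104 km, so the target fraction is f = 8600/11104 ≈ 0.774.
Interpolate at f ≈ 0.774 with slerp weights a = sin((1−f)δ)/sin δ ≈ 0.389, b = sin(fδ)/sin δ ≈ 0.990.
p = a·p₁ + b·p₂ ≈ (-0.508, -0.806, 0.303); φ = arcsin(p_z) ≈ 17.62°, λ = atan2(p_y, p_x) ≈ -122.24°.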